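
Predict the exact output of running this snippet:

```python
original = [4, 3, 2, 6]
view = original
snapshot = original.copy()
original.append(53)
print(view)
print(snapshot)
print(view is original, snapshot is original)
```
[4, 3, 2, 6, 53]
[4, 3, 2, 6]
True False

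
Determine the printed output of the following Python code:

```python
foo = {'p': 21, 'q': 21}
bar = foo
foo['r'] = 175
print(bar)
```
{'p': 21, 'q': 21, 'r': 175}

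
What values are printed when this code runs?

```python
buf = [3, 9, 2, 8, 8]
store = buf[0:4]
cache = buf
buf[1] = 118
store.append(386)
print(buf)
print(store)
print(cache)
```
[3, 118, 2, 8, 8]
[3, 9, 2, 8, 386]
[3, 118, 2, 8, 8]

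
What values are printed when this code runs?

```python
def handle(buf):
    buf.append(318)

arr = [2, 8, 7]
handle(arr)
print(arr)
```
[2, 8, 7, 318]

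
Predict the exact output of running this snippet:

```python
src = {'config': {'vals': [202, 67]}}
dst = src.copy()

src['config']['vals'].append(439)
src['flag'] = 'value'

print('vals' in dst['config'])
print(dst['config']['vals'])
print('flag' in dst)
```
True
[202, 67, 439]
False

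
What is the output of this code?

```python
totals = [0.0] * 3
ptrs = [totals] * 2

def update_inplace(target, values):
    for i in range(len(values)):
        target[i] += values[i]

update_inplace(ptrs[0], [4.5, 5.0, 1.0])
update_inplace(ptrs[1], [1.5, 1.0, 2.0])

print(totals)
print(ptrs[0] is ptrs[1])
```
[6.0, 6.0, 3.0]
True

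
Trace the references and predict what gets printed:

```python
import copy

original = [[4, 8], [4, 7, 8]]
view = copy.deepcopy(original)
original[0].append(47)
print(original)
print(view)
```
[[4, 8, 47], [4, 7, 8]]
[[4, 8], [4, 7, 8]]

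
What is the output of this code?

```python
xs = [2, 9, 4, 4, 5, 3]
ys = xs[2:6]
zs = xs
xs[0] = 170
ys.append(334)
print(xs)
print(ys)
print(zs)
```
[170, 9, 4, 4, 5, 3]
[4, 4, 5, 3, 334]
[170, 9, 4, 4, 5, 3]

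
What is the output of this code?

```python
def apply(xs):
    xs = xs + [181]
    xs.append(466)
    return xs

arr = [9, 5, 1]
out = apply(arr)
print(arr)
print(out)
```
[9, 5, 1]
[9, 5, 1, 181, 466]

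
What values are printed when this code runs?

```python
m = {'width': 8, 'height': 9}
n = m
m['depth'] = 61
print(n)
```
{'width': 8, 'height': 9, 'depth': 61}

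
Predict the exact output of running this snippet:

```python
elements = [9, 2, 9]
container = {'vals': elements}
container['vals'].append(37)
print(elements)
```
[9, 2, 9, 37]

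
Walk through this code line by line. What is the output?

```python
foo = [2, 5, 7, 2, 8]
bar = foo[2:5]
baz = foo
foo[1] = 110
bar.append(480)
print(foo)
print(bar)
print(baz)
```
[2, 110, 7, 2, 8]
[7, 2, 8, 480]
[2, 110, 7, 2, 8]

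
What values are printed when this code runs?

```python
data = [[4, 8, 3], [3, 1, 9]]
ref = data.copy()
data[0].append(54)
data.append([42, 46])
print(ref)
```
[[4, 8, 3, 54], [3, 1, 9]]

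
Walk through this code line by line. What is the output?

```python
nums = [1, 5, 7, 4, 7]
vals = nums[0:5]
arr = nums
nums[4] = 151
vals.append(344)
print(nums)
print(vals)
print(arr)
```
[1, 5, 7, 4, 151]
[1, 5, 7, 4, 7, 344]
[1, 5, 7, 4, 151]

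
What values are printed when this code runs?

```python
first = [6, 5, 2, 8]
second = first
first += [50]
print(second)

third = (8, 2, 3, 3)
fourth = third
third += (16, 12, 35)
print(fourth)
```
[6, 5, 2, 8, 50]
(8, 2, 3, 3)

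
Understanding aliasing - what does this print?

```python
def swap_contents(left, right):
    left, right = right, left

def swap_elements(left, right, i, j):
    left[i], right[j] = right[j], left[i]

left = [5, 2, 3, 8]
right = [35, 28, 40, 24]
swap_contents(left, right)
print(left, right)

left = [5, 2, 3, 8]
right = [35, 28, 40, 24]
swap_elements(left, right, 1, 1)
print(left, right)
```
[5, 2, 3, 8] [35, 28, 40, 24]
[5, 28, 3, 8] [35, 2, 40, 24]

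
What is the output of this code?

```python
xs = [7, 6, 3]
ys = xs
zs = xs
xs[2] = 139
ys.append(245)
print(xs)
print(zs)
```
[7, 6, 139, 245]
[7, 6, 139, 245]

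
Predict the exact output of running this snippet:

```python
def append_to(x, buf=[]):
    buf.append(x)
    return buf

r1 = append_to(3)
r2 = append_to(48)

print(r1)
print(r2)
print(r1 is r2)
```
[3, 48]
[3, 48]
True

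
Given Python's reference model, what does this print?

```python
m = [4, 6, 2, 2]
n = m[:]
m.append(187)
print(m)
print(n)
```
[4, 6, 2, 2, 187]
[4, 6, 2, 2]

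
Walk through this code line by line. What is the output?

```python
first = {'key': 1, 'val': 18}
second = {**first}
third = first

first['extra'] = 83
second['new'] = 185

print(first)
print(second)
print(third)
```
{'key': 1, 'val': 18, 'extra': 83}
{'key': 1, 'val': 18, 'new': 185}
{'key': 1, 'val': 18, 'extra': 83}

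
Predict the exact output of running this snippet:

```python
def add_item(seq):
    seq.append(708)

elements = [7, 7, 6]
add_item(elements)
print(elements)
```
[7, 7, 6, 708]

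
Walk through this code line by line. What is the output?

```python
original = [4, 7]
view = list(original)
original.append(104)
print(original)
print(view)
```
[4, 7, 104]
[4, 7]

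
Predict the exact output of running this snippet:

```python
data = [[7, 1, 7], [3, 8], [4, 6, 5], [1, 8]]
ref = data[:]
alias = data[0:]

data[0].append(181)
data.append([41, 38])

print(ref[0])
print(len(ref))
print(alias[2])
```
[7, 1, 7, 181]
4
[4, 6, 5]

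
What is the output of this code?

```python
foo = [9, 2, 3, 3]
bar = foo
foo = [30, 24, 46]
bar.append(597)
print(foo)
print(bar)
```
[30, 24, 46]
[9, 2, 3, 3, 597]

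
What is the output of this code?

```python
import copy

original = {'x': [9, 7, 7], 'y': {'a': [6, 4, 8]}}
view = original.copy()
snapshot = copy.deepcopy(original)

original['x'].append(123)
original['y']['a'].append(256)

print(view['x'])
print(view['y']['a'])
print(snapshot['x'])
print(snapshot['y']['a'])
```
[9, 7, 7, 123]
[6, 4, 8, 256]
[9, 7, 7]
[6, 4, 8]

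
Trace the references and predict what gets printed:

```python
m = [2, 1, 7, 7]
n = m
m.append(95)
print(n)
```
[2, 1, 7, 7, 95]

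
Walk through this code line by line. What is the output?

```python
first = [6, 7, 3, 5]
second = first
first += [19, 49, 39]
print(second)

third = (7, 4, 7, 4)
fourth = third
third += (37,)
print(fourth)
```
[6, 7, 3, 5, 19, 49, 39]
(7, 4, 7, 4)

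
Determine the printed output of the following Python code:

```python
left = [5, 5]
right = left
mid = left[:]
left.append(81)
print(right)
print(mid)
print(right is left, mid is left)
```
[5, 5, 81]
[5, 5]
True False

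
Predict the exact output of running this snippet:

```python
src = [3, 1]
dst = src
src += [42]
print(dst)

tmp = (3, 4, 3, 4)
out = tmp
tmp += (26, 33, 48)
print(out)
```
[3, 1, 42]
(3, 4, 3, 4)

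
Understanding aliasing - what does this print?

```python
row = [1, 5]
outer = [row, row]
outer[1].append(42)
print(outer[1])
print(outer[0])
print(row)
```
[1, 5, 42]
[1, 5, 42]
[1, 5, 42]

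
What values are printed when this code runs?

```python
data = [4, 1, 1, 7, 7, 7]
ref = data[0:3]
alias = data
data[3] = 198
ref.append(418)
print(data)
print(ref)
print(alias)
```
[4, 1, 1, 198, 7, 7]
[4, 1, 1, 418]
[4, 1, 1, 198, 7, 7]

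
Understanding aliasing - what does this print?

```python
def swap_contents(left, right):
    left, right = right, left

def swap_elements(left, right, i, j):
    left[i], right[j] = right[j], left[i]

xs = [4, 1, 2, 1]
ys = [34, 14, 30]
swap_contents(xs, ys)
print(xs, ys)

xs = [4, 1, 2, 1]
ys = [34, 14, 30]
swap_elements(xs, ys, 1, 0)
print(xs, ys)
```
[4, 1, 2, 1] [34, 14, 30]
[4, 34, 2, 1] [1, 14, 30]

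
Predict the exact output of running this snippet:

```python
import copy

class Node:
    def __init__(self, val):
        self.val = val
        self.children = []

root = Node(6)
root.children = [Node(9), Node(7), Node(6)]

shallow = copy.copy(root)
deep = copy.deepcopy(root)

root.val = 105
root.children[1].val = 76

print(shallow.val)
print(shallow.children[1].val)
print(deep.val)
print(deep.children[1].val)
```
6
76
6
7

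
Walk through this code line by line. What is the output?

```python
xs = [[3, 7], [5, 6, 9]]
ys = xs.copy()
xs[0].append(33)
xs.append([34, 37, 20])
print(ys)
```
[[3, 7, 33], [5, 6, 9]]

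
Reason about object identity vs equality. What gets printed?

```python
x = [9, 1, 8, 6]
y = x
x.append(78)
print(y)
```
[9, 1, 8, 6, 78]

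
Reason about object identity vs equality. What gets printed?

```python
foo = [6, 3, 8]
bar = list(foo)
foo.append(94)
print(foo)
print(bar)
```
[6, 3, 8, 94]
[6, 3, 8]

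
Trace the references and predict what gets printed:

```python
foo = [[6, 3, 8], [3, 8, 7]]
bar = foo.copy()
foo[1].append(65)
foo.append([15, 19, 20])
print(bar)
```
[[6, 3, 8], [3, 8, 7, 65]]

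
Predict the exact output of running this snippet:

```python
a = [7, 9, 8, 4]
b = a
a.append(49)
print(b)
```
[7, 9, 8, 4, 49]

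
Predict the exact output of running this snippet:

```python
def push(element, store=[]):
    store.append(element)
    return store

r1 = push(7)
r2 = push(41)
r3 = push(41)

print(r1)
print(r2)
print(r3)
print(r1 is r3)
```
[7, 41, 41]
[7, 41, 41]
[7, 41, 41]
True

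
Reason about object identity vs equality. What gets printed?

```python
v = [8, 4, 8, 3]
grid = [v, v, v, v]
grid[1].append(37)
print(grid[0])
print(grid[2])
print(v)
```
[8, 4, 8, 3, 37]
[8, 4, 8, 3, 37]
[8, 4, 8, 3, 37]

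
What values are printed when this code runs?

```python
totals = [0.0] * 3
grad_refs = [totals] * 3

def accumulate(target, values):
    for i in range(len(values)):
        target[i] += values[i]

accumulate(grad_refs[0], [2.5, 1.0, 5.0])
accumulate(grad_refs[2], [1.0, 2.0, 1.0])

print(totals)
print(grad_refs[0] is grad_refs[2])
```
[3.5, 3.0, 6.0]
True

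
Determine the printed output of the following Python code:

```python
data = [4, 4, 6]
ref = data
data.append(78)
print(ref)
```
[4, 4, 6, 78]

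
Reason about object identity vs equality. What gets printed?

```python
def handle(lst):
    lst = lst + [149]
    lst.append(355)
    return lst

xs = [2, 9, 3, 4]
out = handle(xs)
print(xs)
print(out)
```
[2, 9, 3, 4]
[2, 9, 3, 4, 149, 355]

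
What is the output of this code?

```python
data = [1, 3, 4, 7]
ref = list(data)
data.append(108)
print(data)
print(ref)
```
[1, 3, 4, 7, 108]
[1, 3, 4, 7]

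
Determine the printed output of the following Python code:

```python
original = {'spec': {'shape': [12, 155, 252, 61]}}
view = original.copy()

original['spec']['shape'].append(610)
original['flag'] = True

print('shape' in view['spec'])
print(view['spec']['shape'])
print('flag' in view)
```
True
[12, 155, 252, 61, 610]
False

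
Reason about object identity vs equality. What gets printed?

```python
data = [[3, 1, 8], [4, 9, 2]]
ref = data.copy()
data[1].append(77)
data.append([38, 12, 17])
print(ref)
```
[[3, 1, 8], [4, 9, 2, 77]]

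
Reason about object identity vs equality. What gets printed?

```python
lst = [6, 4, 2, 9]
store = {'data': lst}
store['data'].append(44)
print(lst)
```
[6, 4, 2, 9, 44]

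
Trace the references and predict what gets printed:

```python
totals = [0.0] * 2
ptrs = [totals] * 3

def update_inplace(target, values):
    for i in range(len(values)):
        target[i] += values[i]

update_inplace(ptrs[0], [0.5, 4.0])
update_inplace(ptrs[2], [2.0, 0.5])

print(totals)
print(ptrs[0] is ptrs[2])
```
[2.5, 4.5]
True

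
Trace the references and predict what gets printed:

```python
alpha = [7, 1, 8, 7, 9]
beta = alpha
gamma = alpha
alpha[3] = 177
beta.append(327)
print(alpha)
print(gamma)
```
[7, 1, 8, 177, 9, 327]
[7, 1, 8, 177, 9, 327]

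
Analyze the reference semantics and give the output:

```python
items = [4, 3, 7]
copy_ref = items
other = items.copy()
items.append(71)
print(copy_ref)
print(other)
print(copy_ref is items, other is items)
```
[4, 3, 7, 71]
[4, 3, 7]
True False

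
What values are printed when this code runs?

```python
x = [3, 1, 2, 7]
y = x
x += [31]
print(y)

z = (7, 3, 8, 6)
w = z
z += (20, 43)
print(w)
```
[3, 1, 2, 7, 31]
(7, 3, 8, 6)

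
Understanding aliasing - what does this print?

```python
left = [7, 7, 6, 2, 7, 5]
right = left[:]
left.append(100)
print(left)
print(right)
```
[7, 7, 6, 2, 7, 5, 100]
[7, 7, 6, 2, 7, 5]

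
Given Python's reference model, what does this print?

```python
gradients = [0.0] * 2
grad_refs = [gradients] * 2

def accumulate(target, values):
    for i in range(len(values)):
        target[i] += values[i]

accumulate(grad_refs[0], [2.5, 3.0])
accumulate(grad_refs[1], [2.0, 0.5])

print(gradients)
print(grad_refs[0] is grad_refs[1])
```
[4.5, 3.5]
True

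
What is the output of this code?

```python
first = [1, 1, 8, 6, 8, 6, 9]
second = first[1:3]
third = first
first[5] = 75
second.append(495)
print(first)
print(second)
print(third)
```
[1, 1, 8, 6, 8, 75, 9]
[1, 8, 495]
[1, 1, 8, 6, 8, 75, 9]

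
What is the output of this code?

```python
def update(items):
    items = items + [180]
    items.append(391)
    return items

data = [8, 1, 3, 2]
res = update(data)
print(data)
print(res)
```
[8, 1, 3, 2]
[8, 1, 3, 2, 180, 391]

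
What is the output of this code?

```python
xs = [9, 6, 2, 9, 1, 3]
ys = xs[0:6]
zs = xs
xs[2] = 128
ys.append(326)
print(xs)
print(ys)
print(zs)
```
[9, 6, 128, 9, 1, 3]
[9, 6, 2, 9, 1, 3, 326]
[9, 6, 128, 9, 1, 3]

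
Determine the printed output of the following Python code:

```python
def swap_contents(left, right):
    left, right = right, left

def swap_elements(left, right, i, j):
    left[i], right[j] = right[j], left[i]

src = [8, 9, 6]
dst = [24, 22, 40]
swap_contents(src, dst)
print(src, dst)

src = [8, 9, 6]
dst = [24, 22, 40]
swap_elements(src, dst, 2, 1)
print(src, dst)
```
[8, 9, 6] [24, 22, 40]
[8, 9, 22] [24, 6, 40]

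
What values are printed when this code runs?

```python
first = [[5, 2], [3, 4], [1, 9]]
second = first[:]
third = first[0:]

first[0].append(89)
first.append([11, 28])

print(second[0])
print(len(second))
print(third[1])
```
[5, 2, 89]
3
[3, 4]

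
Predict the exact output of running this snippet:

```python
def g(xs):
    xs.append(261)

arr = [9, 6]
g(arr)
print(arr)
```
[9, 6, 261]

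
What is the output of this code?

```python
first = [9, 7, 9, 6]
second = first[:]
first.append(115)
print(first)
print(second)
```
[9, 7, 9, 6, 115]
[9, 7, 9, 6]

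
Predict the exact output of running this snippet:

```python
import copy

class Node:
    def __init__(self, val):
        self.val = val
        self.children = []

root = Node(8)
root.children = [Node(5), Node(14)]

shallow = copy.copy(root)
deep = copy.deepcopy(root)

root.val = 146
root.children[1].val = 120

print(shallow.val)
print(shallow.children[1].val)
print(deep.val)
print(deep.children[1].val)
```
8
120
8
14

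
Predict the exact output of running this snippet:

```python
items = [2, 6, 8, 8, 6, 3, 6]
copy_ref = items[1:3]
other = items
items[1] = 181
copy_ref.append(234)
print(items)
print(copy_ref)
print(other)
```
[2, 181, 8, 8, 6, 3, 6]
[6, 8, 234]
[2, 181, 8, 8, 6, 3, 6]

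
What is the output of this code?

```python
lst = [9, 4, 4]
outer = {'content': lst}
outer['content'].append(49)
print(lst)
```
[9, 4, 4, 49]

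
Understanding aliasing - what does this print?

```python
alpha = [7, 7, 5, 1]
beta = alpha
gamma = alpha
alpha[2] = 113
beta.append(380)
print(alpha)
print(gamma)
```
[7, 7, 113, 1, 380]
[7, 7, 113, 1, 380]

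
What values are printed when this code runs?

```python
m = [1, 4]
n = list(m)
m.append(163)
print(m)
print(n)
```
[1, 4, 163]
[1, 4]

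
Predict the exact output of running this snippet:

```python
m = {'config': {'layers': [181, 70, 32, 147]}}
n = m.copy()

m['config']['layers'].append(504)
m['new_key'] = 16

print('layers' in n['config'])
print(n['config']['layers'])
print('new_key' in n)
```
True
[181, 70, 32, 147, 504]
False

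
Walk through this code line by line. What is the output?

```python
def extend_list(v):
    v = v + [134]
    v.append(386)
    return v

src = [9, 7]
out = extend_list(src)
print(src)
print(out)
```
[9, 7]
[9, 7, 134, 386]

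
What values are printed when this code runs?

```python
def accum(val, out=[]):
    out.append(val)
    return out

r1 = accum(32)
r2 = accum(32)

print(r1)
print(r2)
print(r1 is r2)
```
[32, 32]
[32, 32]
True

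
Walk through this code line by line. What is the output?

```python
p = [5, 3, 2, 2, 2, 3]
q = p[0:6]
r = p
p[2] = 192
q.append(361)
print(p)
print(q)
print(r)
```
[5, 3, 192, 2, 2, 3]
[5, 3, 2, 2, 2, 3, 361]
[5, 3, 192, 2, 2, 3]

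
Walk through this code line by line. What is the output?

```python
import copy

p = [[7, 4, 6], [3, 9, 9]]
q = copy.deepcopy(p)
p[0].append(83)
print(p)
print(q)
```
[[7, 4, 6, 83], [3, 9, 9]]
[[7, 4, 6], [3, 9, 9]]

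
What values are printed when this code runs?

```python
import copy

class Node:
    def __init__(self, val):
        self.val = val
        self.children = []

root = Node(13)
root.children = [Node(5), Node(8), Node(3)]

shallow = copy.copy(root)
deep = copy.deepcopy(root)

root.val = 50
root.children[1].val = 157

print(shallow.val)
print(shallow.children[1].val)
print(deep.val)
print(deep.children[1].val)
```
13
157
13
8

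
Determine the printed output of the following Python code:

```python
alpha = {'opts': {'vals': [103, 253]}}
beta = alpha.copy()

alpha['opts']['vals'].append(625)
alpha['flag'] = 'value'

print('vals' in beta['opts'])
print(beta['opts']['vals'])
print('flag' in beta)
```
True
[103, 253, 625]
False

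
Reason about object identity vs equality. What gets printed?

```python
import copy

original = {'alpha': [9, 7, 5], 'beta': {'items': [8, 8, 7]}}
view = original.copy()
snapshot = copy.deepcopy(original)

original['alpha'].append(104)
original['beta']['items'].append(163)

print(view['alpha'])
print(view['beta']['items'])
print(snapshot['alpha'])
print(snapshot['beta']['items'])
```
[9, 7, 5, 104]
[8, 8, 7, 163]
[9, 7, 5]
[8, 8, 7]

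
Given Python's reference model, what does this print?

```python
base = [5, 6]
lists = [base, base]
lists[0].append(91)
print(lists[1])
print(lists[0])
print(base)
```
[5, 6, 91]
[5, 6, 91]
[5, 6, 91]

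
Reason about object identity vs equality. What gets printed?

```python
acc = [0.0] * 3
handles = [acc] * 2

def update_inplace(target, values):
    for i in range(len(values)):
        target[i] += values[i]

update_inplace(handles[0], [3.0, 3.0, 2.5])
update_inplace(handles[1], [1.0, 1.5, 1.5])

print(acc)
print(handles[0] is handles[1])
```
[4.0, 4.5, 4.0]
True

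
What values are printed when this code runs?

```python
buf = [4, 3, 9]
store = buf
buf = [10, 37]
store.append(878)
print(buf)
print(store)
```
[10, 37]
[4, 3, 9, 878]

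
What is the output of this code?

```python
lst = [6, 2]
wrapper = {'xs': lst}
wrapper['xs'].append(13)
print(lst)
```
[6, 2, 13]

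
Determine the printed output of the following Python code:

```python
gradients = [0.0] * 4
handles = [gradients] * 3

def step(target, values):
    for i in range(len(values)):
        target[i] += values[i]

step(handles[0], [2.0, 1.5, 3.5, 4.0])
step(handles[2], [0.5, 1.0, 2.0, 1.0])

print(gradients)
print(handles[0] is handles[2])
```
[2.5, 2.5, 5.5, 5.0]
True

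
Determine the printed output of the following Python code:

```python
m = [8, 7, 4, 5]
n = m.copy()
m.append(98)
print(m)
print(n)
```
[8, 7, 4, 5, 98]
[8, 7, 4, 5]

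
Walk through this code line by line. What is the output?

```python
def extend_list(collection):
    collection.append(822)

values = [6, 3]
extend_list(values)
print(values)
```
[6, 3, 822]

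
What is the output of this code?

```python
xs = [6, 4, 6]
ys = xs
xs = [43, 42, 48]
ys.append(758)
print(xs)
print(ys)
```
[43, 42, 48]
[6, 4, 6, 758]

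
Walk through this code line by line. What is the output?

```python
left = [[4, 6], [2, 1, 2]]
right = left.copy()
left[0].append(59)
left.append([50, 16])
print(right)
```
[[4, 6, 59], [2, 1, 2]]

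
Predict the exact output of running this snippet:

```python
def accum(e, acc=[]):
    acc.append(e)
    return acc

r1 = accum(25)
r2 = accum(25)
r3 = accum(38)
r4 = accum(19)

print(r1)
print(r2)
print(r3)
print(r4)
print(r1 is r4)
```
[25, 25, 38, 19]
[25, 25, 38, 19]
[25, 25, 38, 19]
[25, 25, 38, 19]
True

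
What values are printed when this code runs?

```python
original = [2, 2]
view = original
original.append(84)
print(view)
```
[2, 2, 84]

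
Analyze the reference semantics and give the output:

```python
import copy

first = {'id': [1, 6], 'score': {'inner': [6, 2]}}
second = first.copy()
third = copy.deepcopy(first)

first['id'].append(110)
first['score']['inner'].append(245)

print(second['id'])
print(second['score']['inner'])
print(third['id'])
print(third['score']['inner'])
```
[1, 6, 110]
[6, 2, 245]
[1, 6]
[6, 2]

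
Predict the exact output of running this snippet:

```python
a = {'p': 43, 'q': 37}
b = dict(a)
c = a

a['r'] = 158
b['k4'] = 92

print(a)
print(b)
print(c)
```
{'p': 43, 'q': 37, 'r': 158}
{'p': 43, 'q': 37, 'k4': 92}
{'p': 43, 'q': 37, 'r': 158}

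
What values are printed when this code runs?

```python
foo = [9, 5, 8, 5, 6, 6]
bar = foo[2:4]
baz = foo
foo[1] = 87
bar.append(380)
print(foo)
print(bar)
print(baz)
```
[9, 87, 8, 5, 6, 6]
[8, 5, 380]
[9, 87, 8, 5, 6, 6]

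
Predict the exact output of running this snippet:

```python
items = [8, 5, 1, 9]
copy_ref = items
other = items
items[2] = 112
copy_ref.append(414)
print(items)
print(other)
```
[8, 5, 112, 9, 414]
[8, 5, 112, 9, 414]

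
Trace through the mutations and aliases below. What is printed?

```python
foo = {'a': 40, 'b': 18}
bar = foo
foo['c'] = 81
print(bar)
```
{'a': 40, 'b': 18, 'c': 81}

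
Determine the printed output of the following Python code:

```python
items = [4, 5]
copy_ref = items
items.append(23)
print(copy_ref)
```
[4, 5, 23]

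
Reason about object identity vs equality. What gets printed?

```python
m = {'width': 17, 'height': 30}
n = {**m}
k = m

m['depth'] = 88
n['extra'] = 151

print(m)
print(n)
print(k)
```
{'width': 17, 'height': 30, 'depth': 88}
{'width': 17, 'height': 30, 'extra': 151}
{'width': 17, 'height': 30, 'depth': 88}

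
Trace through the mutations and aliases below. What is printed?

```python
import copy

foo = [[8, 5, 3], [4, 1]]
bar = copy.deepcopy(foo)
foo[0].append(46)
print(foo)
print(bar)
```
[[8, 5, 3, 46], [4, 1]]
[[8, 5, 3], [4, 1]]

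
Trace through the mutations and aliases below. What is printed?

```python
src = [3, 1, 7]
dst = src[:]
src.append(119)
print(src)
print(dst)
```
[3, 1, 7, 119]
[3, 1, 7]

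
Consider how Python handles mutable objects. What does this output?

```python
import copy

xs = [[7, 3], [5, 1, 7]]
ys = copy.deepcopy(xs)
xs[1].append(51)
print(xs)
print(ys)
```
[[7, 3], [5, 1, 7, 51]]
[[7, 3], [5, 1, 7]]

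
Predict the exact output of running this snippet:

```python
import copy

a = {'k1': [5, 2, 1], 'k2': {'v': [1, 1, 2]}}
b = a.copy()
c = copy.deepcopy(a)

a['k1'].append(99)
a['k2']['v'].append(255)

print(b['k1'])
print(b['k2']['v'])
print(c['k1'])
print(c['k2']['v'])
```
[5, 2, 1, 99]
[1, 1, 2, 255]
[5, 2, 1]
[1, 1, 2]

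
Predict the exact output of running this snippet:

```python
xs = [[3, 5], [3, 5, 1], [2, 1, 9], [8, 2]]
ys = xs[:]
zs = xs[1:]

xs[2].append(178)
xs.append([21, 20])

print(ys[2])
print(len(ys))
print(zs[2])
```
[2, 1, 9, 178]
4
[8, 2]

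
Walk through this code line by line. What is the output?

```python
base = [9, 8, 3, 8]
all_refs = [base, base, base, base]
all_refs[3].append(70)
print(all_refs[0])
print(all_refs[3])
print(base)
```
[9, 8, 3, 8, 70]
[9, 8, 3, 8, 70]
[9, 8, 3, 8, 70]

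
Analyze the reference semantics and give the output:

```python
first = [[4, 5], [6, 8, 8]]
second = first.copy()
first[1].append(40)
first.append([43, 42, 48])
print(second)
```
[[4, 5], [6, 8, 8, 40]]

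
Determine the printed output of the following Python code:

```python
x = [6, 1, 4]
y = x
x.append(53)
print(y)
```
[6, 1, 4, 53]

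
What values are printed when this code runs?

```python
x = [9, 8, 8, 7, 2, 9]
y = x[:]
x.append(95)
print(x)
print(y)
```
[9, 8, 8, 7, 2, 9, 95]
[9, 8, 8, 7, 2, 9]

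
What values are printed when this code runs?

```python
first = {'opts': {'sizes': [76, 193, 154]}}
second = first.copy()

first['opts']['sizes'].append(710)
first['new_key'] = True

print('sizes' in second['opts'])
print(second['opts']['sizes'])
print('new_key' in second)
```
True
[76, 193, 154, 710]
False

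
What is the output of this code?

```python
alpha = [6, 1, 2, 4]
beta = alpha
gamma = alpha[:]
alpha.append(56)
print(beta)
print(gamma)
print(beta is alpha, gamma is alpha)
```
[6, 1, 2, 4, 56]
[6, 1, 2, 4]
True False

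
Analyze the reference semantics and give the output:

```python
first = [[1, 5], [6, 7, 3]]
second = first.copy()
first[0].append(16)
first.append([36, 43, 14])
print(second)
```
[[1, 5, 16], [6, 7, 3]]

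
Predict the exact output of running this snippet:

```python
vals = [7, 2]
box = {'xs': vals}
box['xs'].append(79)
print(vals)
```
[7, 2, 79]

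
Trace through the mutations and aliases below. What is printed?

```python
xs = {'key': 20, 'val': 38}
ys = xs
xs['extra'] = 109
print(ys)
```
{'key': 20, 'val': 38, 'extra': 109}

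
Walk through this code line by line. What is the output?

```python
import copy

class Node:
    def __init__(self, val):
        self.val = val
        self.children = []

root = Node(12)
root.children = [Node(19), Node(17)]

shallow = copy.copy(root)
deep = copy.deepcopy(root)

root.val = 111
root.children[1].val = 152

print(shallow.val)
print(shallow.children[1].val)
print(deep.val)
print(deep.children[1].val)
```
12
152
12
17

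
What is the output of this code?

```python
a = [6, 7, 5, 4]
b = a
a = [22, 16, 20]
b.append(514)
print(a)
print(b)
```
[22, 16, 20]
[6, 7, 5, 4, 514]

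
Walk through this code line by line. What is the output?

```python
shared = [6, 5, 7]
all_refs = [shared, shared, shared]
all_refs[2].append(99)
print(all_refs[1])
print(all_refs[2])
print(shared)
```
[6, 5, 7, 99]
[6, 5, 7, 99]
[6, 5, 7, 99]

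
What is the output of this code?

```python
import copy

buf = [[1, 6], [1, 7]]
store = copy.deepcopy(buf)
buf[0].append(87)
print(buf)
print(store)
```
[[1, 6, 87], [1, 7]]
[[1, 6], [1, 7]]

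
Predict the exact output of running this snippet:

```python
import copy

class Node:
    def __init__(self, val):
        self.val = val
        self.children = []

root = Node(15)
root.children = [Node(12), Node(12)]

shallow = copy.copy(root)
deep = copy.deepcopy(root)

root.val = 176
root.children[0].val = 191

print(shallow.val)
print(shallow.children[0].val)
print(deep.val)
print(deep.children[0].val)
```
15
191
15
12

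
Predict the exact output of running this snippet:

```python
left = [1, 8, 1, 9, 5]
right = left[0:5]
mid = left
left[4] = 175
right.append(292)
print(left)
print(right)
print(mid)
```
[1, 8, 1, 9, 175]
[1, 8, 1, 9, 5, 292]
[1, 8, 1, 9, 175]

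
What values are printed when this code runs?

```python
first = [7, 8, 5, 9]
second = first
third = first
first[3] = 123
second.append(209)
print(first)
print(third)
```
[7, 8, 5, 123, 209]
[7, 8, 5, 123, 209]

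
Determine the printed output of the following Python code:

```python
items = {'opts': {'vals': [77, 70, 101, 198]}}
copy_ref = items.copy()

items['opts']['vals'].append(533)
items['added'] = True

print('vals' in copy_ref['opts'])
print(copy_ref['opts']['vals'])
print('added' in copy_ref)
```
True
[77, 70, 101, 198, 533]
False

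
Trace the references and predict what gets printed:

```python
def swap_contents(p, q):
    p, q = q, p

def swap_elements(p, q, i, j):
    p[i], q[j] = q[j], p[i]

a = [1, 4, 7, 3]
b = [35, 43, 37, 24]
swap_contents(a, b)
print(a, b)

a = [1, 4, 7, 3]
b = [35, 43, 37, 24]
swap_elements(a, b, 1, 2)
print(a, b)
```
[1, 4, 7, 3] [35, 43, 37, 24]
[1, 37, 7, 3] [35, 43, 4, 24]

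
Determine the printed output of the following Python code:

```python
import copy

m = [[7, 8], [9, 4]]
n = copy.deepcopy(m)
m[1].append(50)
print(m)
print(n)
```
[[7, 8], [9, 4, 50]]
[[7, 8], [9, 4]]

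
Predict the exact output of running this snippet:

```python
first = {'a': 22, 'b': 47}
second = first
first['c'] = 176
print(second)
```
{'a': 22, 'b': 47, 'c': 176}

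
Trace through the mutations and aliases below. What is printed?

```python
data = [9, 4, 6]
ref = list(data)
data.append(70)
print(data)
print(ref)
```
[9, 4, 6, 70]
[9, 4, 6]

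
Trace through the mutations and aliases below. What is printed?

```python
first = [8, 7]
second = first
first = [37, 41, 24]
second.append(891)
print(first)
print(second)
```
[37, 41, 24]
[8, 7, 891]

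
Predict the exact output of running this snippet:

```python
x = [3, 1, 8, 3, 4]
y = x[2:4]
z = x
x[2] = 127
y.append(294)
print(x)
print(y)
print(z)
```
[3, 1, 127, 3, 4]
[8, 3, 294]
[3, 1, 127, 3, 4]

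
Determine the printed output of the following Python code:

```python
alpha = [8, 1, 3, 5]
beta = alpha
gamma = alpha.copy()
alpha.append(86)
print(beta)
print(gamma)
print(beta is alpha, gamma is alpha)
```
[8, 1, 3, 5, 86]
[8, 1, 3, 5]
True False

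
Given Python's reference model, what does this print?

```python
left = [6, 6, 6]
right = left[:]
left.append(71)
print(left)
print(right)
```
[6, 6, 6, 71]
[6, 6, 6]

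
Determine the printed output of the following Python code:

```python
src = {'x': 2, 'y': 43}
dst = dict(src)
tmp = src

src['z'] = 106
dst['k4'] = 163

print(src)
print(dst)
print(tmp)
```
{'x': 2, 'y': 43, 'z': 106}
{'x': 2, 'y': 43, 'k4': 163}
{'x': 2, 'y': 43, 'z': 106}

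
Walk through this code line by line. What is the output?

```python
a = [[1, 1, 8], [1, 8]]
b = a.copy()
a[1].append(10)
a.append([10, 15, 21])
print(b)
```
[[1, 1, 8], [1, 8, 10]]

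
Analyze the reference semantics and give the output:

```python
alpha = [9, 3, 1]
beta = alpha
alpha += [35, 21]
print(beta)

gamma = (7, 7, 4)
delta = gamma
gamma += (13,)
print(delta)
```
[9, 3, 1, 35, 21]
(7, 7, 4)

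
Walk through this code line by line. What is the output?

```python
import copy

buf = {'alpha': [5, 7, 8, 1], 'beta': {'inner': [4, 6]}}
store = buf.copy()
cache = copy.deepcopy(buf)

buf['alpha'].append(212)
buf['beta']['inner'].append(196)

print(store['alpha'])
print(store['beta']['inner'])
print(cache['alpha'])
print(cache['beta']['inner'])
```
[5, 7, 8, 1, 212]
[4, 6, 196]
[5, 7, 8, 1]
[4, 6]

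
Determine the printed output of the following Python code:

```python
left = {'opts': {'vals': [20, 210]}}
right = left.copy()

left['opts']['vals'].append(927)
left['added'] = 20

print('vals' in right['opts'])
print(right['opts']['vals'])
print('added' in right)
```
True
[20, 210, 927]
False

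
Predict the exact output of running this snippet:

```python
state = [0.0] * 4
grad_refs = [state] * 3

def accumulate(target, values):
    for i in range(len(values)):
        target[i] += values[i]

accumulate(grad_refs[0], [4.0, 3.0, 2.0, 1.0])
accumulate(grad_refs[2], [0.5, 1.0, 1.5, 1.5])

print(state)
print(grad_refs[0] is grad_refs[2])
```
[4.5, 4.0, 3.5, 2.5]
True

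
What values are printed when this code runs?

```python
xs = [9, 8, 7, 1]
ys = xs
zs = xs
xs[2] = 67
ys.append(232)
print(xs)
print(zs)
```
[9, 8, 67, 1, 232]
[9, 8, 67, 1, 232]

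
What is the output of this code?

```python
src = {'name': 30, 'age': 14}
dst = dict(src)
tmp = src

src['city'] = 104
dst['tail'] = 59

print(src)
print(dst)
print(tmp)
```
{'name': 30, 'age': 14, 'city': 104}
{'name': 30, 'age': 14, 'tail': 59}
{'name': 30, 'age': 14, 'city': 104}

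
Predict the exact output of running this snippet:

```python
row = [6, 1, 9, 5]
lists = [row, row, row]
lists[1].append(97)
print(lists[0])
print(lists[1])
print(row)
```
[6, 1, 9, 5, 97]
[6, 1, 9, 5, 97]
[6, 1, 9, 5, 97]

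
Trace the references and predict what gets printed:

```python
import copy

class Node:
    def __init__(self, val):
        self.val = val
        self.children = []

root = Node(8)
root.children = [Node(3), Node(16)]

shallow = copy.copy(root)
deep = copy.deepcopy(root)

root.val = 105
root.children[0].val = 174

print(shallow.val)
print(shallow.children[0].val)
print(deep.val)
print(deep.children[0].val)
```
8
174
8
3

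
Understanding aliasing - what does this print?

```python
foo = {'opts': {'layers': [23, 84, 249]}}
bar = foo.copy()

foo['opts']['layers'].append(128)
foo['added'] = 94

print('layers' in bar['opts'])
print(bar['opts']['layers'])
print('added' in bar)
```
True
[23, 84, 249, 128]
False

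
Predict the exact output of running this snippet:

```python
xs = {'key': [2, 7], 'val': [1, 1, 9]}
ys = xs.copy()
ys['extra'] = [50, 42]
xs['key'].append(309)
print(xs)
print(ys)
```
{'key': [2, 7, 309], 'val': [1, 1, 9]}
{'key': [2, 7, 309], 'val': [1, 1, 9], 'extra': [50, 42]}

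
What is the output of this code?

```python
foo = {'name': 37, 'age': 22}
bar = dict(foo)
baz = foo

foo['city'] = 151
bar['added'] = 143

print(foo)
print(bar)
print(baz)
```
{'name': 37, 'age': 22, 'city': 151}
{'name': 37, 'age': 22, 'added': 143}
{'name': 37, 'age': 22, 'city': 151}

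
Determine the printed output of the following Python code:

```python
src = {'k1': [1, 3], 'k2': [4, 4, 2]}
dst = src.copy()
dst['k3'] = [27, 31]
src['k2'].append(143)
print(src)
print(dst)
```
{'k1': [1, 3], 'k2': [4, 4, 2, 143]}
{'k1': [1, 3], 'k2': [4, 4, 2, 143], 'k3': [27, 31]}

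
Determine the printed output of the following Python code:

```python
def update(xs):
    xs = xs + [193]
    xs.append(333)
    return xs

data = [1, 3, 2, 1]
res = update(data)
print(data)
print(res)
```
[1, 3, 2, 1]
[1, 3, 2, 1, 193, 333]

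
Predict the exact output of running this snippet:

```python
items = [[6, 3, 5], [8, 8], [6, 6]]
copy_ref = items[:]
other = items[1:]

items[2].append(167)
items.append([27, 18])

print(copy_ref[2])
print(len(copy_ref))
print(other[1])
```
[6, 6, 167]
3
[6, 6, 167]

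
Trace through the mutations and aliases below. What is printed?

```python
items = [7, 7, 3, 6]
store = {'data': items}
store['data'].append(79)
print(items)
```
[7, 7, 3, 6, 79]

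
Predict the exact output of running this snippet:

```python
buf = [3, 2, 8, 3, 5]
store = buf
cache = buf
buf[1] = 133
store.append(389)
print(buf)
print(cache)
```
[3, 133, 8, 3, 5, 389]
[3, 133, 8, 3, 5, 389]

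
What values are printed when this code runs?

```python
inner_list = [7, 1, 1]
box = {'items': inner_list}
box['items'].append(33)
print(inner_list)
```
[7, 1, 1, 33]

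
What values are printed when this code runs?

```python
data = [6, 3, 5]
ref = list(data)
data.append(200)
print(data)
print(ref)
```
[6, 3, 5, 200]
[6, 3, 5]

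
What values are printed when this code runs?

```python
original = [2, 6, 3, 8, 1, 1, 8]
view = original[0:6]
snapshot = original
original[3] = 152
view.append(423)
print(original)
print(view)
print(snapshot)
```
[2, 6, 3, 152, 1, 1, 8]
[2, 6, 3, 8, 1, 1, 423]
[2, 6, 3, 152, 1, 1, 8]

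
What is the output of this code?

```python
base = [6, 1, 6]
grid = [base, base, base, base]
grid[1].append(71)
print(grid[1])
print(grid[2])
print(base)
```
[6, 1, 6, 71]
[6, 1, 6, 71]
[6, 1, 6, 71]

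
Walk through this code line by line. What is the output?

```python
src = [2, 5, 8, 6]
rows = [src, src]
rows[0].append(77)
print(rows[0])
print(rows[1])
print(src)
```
[2, 5, 8, 6, 77]
[2, 5, 8, 6, 77]
[2, 5, 8, 6, 77]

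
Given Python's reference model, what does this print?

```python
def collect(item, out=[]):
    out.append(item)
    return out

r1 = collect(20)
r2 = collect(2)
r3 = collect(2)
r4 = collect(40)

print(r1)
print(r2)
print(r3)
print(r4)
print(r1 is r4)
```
[20, 2, 2, 40]
[20, 2, 2, 40]
[20, 2, 2, 40]
[20, 2, 2, 40]
True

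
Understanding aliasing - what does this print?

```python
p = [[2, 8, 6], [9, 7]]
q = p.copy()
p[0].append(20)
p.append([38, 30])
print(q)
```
[[2, 8, 6, 20], [9, 7]]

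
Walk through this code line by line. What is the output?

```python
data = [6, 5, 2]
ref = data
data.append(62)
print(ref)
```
[6, 5, 2, 62]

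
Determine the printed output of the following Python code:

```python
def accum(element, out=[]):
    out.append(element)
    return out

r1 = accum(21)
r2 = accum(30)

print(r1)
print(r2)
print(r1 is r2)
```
[21, 30]
[21, 30]
True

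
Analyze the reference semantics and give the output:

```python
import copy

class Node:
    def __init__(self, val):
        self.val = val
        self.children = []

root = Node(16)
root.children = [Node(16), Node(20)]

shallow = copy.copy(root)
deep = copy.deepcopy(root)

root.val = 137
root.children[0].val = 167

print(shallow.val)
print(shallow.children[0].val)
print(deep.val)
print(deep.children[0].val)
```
16
167
16
16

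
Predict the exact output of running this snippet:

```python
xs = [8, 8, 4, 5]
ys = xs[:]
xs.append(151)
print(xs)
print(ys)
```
[8, 8, 4, 5, 151]
[8, 8, 4, 5]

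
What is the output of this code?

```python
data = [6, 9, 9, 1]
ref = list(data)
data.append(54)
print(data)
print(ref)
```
[6, 9, 9, 1, 54]
[6, 9, 9, 1]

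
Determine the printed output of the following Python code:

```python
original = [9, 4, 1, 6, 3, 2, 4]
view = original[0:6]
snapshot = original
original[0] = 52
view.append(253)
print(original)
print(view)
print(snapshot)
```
[52, 4, 1, 6, 3, 2, 4]
[9, 4, 1, 6, 3, 2, 253]
[52, 4, 1, 6, 3, 2, 4]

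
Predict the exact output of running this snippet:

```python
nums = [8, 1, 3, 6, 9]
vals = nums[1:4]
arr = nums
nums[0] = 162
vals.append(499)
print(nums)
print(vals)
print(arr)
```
[162, 1, 3, 6, 9]
[1, 3, 6, 499]
[162, 1, 3, 6, 9]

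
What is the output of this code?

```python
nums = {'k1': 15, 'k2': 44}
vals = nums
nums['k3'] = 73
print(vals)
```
{'k1': 15, 'k2': 44, 'k3': 73}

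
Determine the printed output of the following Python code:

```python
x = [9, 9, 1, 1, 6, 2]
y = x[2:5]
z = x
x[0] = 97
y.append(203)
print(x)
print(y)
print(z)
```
[97, 9, 1, 1, 6, 2]
[1, 1, 6, 203]
[97, 9, 1, 1, 6, 2]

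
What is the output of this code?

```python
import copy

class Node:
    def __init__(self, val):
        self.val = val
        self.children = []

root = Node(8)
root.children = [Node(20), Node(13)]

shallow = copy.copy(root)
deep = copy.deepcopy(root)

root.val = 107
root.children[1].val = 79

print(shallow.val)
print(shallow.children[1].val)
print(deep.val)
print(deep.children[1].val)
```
8
79
8
13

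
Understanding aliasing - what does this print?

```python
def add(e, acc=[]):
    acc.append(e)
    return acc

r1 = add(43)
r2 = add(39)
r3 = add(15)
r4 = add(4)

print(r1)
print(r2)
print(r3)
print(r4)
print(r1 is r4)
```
[43, 39, 15, 4]
[43, 39, 15, 4]
[43, 39, 15, 4]
[43, 39, 15, 4]
True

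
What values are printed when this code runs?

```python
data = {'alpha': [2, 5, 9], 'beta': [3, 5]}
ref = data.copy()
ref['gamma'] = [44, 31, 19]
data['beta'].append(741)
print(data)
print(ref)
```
{'alpha': [2, 5, 9], 'beta': [3, 5, 741]}
{'alpha': [2, 5, 9], 'beta': [3, 5, 741], 'gamma': [44, 31, 19]}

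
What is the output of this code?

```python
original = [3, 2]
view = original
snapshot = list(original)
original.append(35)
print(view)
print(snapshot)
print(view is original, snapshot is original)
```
[3, 2, 35]
[3, 2]
True False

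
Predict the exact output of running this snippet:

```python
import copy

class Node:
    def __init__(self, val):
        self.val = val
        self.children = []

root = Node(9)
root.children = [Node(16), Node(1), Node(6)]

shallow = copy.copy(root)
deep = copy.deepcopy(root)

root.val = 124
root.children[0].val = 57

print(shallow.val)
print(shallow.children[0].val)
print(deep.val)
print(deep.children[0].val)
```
9
57
9
16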